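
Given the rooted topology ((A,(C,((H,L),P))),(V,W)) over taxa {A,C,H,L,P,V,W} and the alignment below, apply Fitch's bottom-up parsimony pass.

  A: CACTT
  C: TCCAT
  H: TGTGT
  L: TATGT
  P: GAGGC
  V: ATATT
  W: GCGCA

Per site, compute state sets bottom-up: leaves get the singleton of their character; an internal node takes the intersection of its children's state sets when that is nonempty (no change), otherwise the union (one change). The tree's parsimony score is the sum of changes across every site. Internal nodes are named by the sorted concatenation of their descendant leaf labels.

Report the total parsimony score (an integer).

HL@0: {T} ∩ {T} = {T} (intersection, +0)
HLP@0: {T} ∪ {G} = {G,T} (union, +1)
CHLP@0: {T} ∩ {G,T} = {T} (intersection, +0)
ACHLP@0: {C} ∪ {T} = {C,T} (union, +1)
VW@0: {A} ∪ {G} = {A,G} (union, +1)
ACHLPVW@0: {C,T} ∪ {A,G} = {A,C,G,T} (union, +1)
HL@1: {G} ∪ {A} = {A,G} (union, +1)
HLP@1: {A,G} ∩ {A} = {A} (intersection, +0)
CHLP@1: {C} ∪ {A} = {A,C} (union, +1)
ACHLP@1: {A} ∩ {A,C} = {A} (intersection, +0)
VW@1: {T} ∪ {C} = {C,T} (union, +1)
ACHLPVW@1: {A} ∪ {C,T} = {A,C,T} (union, +1)
HL@2: {T} ∩ {T} = {T} (intersection, +0)
HLP@2: {T} ∪ {G} = {G,T} (union, +1)
CHLP@2: {C} ∪ {G,T} = {C,G,T} (union, +1)
ACHLP@2: {C} ∩ {C,G,T} = {C} (intersection, +0)
VW@2: {A} ∪ {G} = {A,G} (union, +1)
ACHLPVW@2: {C} ∪ {A,G} = {A,C,G} (union, +1)
HL@3: {G} ∩ {G} = {G} (intersection, +0)
HLP@3: {G} ∩ {G} = {G} (intersection, +0)
CHLP@3: {A} ∪ {G} = {A,G} (union, +1)
ACHLP@3: {T} ∪ {A,G} = {A,G,T} (union, +1)
VW@3: {T} ∪ {C} = {C,T} (union, +1)
ACHLPVW@3: {A,G,T} ∩ {C,T} = {T} (intersection, +0)
HL@4: {T} ∩ {T} = {T} (intersection, +0)
HLP@4: {T} ∪ {C} = {C,T} (union, +1)
CHLP@4: {T} ∩ {C,T} = {T} (intersection, +0)
ACHLP@4: {T} ∩ {T} = {T} (intersection, +0)
VW@4: {T} ∪ {A} = {A,T} (union, +1)
ACHLPVW@4: {T} ∩ {A,T} = {T} (intersection, +0)
per-site changes: [4, 4, 4, 3, 2]; total = 17

17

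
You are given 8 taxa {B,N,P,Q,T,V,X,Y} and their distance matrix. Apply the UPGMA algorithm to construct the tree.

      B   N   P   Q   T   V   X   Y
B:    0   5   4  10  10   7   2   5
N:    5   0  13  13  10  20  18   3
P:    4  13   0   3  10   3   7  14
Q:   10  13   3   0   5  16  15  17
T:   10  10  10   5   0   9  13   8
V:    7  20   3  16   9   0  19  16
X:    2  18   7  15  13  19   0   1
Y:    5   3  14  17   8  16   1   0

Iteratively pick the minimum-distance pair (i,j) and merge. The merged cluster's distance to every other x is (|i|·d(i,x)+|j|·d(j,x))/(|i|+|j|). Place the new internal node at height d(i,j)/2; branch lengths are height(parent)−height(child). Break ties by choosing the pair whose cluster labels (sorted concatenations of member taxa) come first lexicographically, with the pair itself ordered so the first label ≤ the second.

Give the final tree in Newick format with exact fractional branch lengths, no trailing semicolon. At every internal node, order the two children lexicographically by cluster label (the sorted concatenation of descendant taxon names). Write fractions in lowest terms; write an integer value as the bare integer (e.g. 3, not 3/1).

iteration 1: select X,Y (d=1); attach at lengths (1/2, 1/2); label the merged cluster XY
  updated: d(B,XY)=7/2, d(N,XY)=21/2, d(P,XY)=21/2, d(Q,XY)=16, d(T,XY)=21/2, d(V,XY)=35/2
iteration 2: select P,Q (d=3); attach at lengths (3/2, 3/2); label the merged cluster PQ
  updated: d(B,PQ)=7, d(N,PQ)=13, d(PQ,T)=15/2, d(PQ,V)=19/2, d(PQ,XY)=53/4
iteration 3: select B,XY (d=7/2); attach at lengths (7/4, 5/4); label the merged cluster BXY
  updated: d(BXY,N)=26/3, d(BXY,PQ)=67/6, d(BXY,T)=31/3, d(BXY,V)=14
iteration 4: select PQ,T (d=15/2); attach at lengths (9/4, 15/4); label the merged cluster PQT
  updated: d(BXY,PQT)=98/9, d(N,PQT)=12, d(PQT,V)=28/3
iteration 5: select BXY,N (d=26/3); attach at lengths (31/12, 13/3); label the merged cluster BNXY
  updated: d(BNXY,PQT)=67/6, d(BNXY,V)=31/2
iteration 6: select PQT,V (d=28/3); attach at lengths (11/12, 14/3); label the merged cluster PQTV
  updated: d(BNXY,PQTV)=49/4
iteration 7: select BNXY,PQTV (d=49/4); attach at lengths (43/24, 35/24); label the merged cluster BNPQTVXY
final tree: (((B:7/4,(X:1/2,Y:1/2):5/4):31/12,N:13/3):43/24,(((P:3/2,Q:3/2):9/4,T:15/4):11/12,V:14/3):35/24)
total length: 115/4

(((B:7/4,(X:1/2,Y:1/2):5/4):31/12,N:13/3):43/24,(((P:3/2,Q:3/2):9/4,T:15/4):11/12,V:14/3):35/24)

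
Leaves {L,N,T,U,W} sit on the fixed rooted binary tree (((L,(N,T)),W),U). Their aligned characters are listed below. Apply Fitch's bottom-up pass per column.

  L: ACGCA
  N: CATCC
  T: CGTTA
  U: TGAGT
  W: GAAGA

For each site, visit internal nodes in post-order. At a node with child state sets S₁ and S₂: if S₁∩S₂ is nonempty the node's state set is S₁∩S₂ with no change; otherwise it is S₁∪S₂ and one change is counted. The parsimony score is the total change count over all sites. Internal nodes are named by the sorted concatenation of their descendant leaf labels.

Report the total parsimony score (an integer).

NT@0: {C} ∩ {C} = {C} (intersection, +0)
LNT@0: {A} ∪ {C} = {A,C} (union, +1)
LNTW@0: {A,C} ∪ {G} = {A,C,G} (union, +1)
LNTUW@0: {A,C,G} ∪ {T} = {A,C,G,T} (union, +1)
NT@1: {A} ∪ {G} = {A,G} (union, +1)
LNT@1: {C} ∪ {A,G} = {A,C,G} (union, +1)
LNTW@1: {A,C,G} ∩ {A} = {A} (intersection, +0)
LNTUW@1: {A} ∪ {G} = {A,G} (union, +1)
NT@2: {T} ∩ {T} = {T} (intersection, +0)
LNT@2: {G} ∪ {T} = {G,T} (union, +1)
LNTW@2: {G,T} ∪ {A} = {A,G,T} (union, +1)
LNTUW@2: {A,G,T} ∩ {A} = {A} (intersection, +0)
NT@3: {C} ∪ {T} = {C,T} (union, +1)
LNT@3: {C} ∩ {C,T} = {C} (intersection, +0)
LNTW@3: {C} ∪ {G} = {C,G} (union, +1)
LNTUW@3: {C,G} ∩ {G} = {G} (intersection, +0)
NT@4: {C} ∪ {A} = {A,C} (union, +1)
LNT@4: {A} ∩ {A,C} = {A} (intersection, +0)
LNTW@4: {A} ∩ {A} = {A} (intersection, +0)
LNTUW@4: {A} ∪ {T} = {A,T} (union, +1)
per-site changes: [3, 3, 2, 2, 2]; total = 12

12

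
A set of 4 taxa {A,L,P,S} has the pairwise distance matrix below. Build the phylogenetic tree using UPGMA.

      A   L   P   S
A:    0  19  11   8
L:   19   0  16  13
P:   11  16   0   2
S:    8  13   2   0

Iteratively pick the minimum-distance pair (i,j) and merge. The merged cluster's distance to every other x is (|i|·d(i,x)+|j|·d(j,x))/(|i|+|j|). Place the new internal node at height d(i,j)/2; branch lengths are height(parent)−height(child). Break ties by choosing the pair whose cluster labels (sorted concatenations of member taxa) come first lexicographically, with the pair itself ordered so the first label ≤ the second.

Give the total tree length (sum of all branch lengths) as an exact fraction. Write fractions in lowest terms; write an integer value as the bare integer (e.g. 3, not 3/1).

1. join P+S (d=2) ⇒ PS; edges |P|=1, |S|=1
  updated: d(A,PS)=19/2, d(L,PS)=29/2
2. join A+PS (d=19/2) ⇒ APS; edges |A|=19/4, |PS|=15/4
  updated: d(APS,L)=16
3. join APS+L (d=16) ⇒ ALPS; edges |APS|=13/4, |L|=8
final tree: ((A:19/4,(P:1,S:1):15/4):13/4,L:8)
total length: 87/4

87/4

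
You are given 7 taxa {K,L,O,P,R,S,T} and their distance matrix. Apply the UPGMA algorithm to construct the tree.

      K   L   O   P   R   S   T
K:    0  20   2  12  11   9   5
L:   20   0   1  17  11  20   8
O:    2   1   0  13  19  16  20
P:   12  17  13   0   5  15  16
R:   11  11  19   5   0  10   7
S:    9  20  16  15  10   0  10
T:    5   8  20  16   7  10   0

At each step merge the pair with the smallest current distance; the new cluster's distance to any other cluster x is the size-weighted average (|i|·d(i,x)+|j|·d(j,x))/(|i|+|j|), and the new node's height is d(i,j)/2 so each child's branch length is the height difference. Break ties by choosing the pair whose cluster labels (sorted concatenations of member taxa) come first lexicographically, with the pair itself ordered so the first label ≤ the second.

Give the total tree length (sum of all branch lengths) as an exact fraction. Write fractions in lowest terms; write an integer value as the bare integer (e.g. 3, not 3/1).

923/30

step 1: merge (L,O) at d=1; branch lengths L→1/2, O→1/2; new cluster LO
  updated: d(K,LO)=11, d(LO,P)=15, d(LO,R)=15, d(LO,S)=18, d(LO,T)=14
step 2: merge (K,T) at d=5; branch lengths K→5/2, T→5/2; new cluster KT
  updated: d(KT,LO)=25/2, d(KT,P)=14, d(KT,R)=9, d(KT,S)=19/2
step 3: merge (P,R) at d=5; branch lengths P→5/2, R→5/2; new cluster PR
  updated: d(KT,PR)=23/2, d(LO,PR)=15, d(PR,S)=25/2
step 4: merge (KT,S) at d=19/2; branch lengths KT→9/4, S→19/4; new cluster KST
  updated: d(KST,LO)=43/3, d(KST,PR)=71/6
step 5: merge (KST,PR) at d=71/6; branch lengths KST→7/6, PR→41/12; new cluster KPRST
  updated: d(KPRST,LO)=73/5
step 6: merge (KPRST,LO) at d=73/5; branch lengths KPRST→83/60, LO→34/5; new cluster KLOPRST
final tree: ((((K:5/2,T:5/2):9/4,S:19/4):7/6,(P:5/2,R:5/2):41/12):83/60,(L:1/2,O:1/2):34/5)
total length: 923/30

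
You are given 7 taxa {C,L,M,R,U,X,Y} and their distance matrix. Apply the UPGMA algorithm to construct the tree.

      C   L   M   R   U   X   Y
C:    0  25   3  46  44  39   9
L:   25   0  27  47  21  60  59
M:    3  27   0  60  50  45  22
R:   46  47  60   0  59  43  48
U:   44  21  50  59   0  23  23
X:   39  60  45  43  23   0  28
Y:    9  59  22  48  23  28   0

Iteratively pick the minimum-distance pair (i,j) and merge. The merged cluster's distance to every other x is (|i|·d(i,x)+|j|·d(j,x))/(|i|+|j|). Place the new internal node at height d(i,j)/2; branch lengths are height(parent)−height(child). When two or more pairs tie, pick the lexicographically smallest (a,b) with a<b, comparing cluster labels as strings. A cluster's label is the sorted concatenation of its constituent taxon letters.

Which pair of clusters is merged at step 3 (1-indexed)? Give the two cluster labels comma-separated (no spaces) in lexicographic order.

L,U

iteration 1: select C,M (d=3); attach at lengths (3/2, 3/2); label the merged cluster CM
  updated: d(CM,L)=26, d(CM,R)=53, d(CM,U)=47, d(CM,X)=42, d(CM,Y)=31/2
iteration 2: select CM,Y (d=31/2); attach at lengths (25/4, 31/4); label the merged cluster CMY
  updated: d(CMY,L)=37, d(CMY,R)=154/3, d(CMY,U)=39, d(CMY,X)=112/3
iteration 3: select L,U (d=21); attach at lengths (21/2, 21/2); label the merged cluster LU
  updated: d(CMY,LU)=38, d(LU,R)=53, d(LU,X)=83/2
iteration 4: select CMY,X (d=112/3); attach at lengths (131/12, 56/3); label the merged cluster CMXY
  updated: d(CMXY,LU)=311/8, d(CMXY,R)=197/4
iteration 5: select CMXY,LU (d=311/8); attach at lengths (37/48, 143/16); label the merged cluster CLMUXY
  updated: d(CLMUXY,R)=101/2
iteration 6: select CLMUXY,R (d=101/2); attach at lengths (93/16, 101/4); label the merged cluster CLMRUXY
final tree: (((((C:3/2,M:3/2):25/4,Y:31/4):131/12,X:56/3):37/48,(L:21/2,U:21/2):143/16):93/16,R:101/4)
total length: 5201/48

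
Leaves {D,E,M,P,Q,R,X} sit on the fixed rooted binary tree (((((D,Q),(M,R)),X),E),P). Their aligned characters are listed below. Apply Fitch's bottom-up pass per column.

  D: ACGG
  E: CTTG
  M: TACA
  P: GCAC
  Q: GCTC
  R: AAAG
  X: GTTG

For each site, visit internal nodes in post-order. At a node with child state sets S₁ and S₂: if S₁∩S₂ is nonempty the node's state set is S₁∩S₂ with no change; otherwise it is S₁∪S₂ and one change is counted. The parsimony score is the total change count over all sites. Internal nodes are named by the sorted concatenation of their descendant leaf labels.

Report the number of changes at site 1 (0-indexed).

[col 0] DQ: children D:{A}, Q:{G} ∪→ {A,G}; cost 1
[col 0] MR: children M:{T}, R:{A} ∪→ {A,T}; cost 1
[col 0] DMQR: children DQ:{A,G}, MR:{A,T} ∩→ {A}; cost 0
[col 0] DMQRX: children DMQR:{A}, X:{G} ∪→ {A,G}; cost 1
[col 0] DEMQRX: children DMQRX:{A,G}, E:{C} ∪→ {A,C,G}; cost 1
[col 0] DEMPQRX: children DEMQRX:{A,C,G}, P:{G} ∩→ {G}; cost 0
[col 1] DQ: children D:{C}, Q:{C} ∩→ {C}; cost 0
[col 1] MR: children M:{A}, R:{A} ∩→ {A}; cost 0
[col 1] DMQR: children DQ:{C}, MR:{A} ∪→ {A,C}; cost 1
[col 1] DMQRX: children DMQR:{A,C}, X:{T} ∪→ {A,C,T}; cost 1
[col 1] DEMQRX: children DMQRX:{A,C,T}, E:{T} ∩→ {T}; cost 0
[col 1] DEMPQRX: children DEMQRX:{T}, P:{C} ∪→ {C,T}; cost 1
[col 2] DQ: children D:{G}, Q:{T} ∪→ {G,T}; cost 1
[col 2] MR: children M:{C}, R:{A} ∪→ {A,C}; cost 1
[col 2] DMQR: children DQ:{G,T}, MR:{A,C} ∪→ {A,C,G,T}; cost 1
[col 2] DMQRX: children DMQR:{A,C,G,T}, X:{T} ∩→ {T}; cost 0
[col 2] DEMQRX: children DMQRX:{T}, E:{T} ∩→ {T}; cost 0
[col 2] DEMPQRX: children DEMQRX:{T}, P:{A} ∪→ {A,T}; cost 1
[col 3] DQ: children D:{G}, Q:{C} ∪→ {C,G}; cost 1
[col 3] MR: children M:{A}, R:{G} ∪→ {A,G}; cost 1
[col 3] DMQR: children DQ:{C,G}, MR:{A,G} ∩→ {G}; cost 0
[col 3] DMQRX: children DMQR:{G}, X:{G} ∩→ {G}; cost 0
[col 3] DEMQRX: children DMQRX:{G}, E:{G} ∩→ {G}; cost 0
[col 3] DEMPQRX: children DEMQRX:{G}, P:{C} ∪→ {C,G}; cost 1
per-site changes: [4, 3, 4, 3]; total = 14

3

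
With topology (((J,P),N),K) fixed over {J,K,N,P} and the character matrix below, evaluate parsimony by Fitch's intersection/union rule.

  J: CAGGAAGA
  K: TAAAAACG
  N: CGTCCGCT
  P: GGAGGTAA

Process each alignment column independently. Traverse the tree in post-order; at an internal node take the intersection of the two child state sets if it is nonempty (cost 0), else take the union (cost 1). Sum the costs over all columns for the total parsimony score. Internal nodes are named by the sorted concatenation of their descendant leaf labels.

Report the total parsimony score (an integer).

16

JP@0: {C} ∪ {G} = {C,G} (union, +1)
JNP@0: {C,G} ∩ {C} = {C} (intersection, +0)
JKNP@0: {C} ∪ {T} = {C,T} (union, +1)
JP@1: {A} ∪ {G} = {A,G} (union, +1)
JNP@1: {A,G} ∩ {G} = {G} (intersection, +0)
JKNP@1: {G} ∪ {A} = {A,G} (union, +1)
JP@2: {G} ∪ {A} = {A,G} (union, +1)
JNP@2: {A,G} ∪ {T} = {A,G,T} (union, +1)
JKNP@2: {A,G,T} ∩ {A} = {A} (intersection, +0)
JP@3: {G} ∩ {G} = {G} (intersection, +0)
JNP@3: {G} ∪ {C} = {C,G} (union, +1)
JKNP@3: {C,G} ∪ {A} = {A,C,G} (union, +1)
JP@4: {A} ∪ {G} = {A,G} (union, +1)
JNP@4: {A,G} ∪ {C} = {A,C,G} (union, +1)
JKNP@4: {A,C,G} ∩ {A} = {A} (intersection, +0)
JP@5: {A} ∪ {T} = {A,T} (union, +1)
JNP@5: {A,T} ∪ {G} = {A,G,T} (union, +1)
JKNP@5: {A,G,T} ∩ {A} = {A} (intersection, +0)
JP@6: {G} ∪ {A} = {A,G} (union, +1)
JNP@6: {A,G} ∪ {C} = {A,C,G} (union, +1)
JKNP@6: {A,C,G} ∩ {C} = {C} (intersection, +0)
JP@7: {A} ∩ {A} = {A} (intersection, +0)
JNP@7: {A} ∪ {T} = {A,T} (union, +1)
JKNP@7: {A,T} ∪ {G} = {A,G,T} (union, +1)
per-site changes: [2, 2, 2, 2, 2, 2, 2, 2]; total = 16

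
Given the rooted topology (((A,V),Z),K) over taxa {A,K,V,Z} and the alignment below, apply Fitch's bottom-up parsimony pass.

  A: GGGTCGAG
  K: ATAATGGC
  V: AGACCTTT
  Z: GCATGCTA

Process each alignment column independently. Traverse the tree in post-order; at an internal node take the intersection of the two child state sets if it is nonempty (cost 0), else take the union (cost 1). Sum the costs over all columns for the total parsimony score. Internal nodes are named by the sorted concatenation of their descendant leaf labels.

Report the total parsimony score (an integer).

16

[col 0] AV: children A:{G}, V:{A} ∪→ {A,G}; cost 1
[col 0] AVZ: children AV:{A,G}, Z:{G} ∩→ {G}; cost 0
[col 0] AKVZ: children AVZ:{G}, K:{A} ∪→ {A,G}; cost 1
[col 1] AV: children A:{G}, V:{G} ∩→ {G}; cost 0
[col 1] AVZ: children AV:{G}, Z:{C} ∪→ {C,G}; cost 1
[col 1] AKVZ: children AVZ:{C,G}, K:{T} ∪→ {C,G,T}; cost 1
[col 2] AV: children A:{G}, V:{A} ∪→ {A,G}; cost 1
[col 2] AVZ: children AV:{A,G}, Z:{A} ∩→ {A}; cost 0
[col 2] AKVZ: children AVZ:{A}, K:{A} ∩→ {A}; cost 0
[col 3] AV: children A:{T}, V:{C} ∪→ {C,T}; cost 1
[col 3] AVZ: children AV:{C,T}, Z:{T} ∩→ {T}; cost 0
[col 3] AKVZ: children AVZ:{T}, K:{A} ∪→ {A,T}; cost 1
[col 4] AV: children A:{C}, V:{C} ∩→ {C}; cost 0
[col 4] AVZ: children AV:{C}, Z:{G} ∪→ {C,G}; cost 1
[col 4] AKVZ: children AVZ:{C,G}, K:{T} ∪→ {C,G,T}; cost 1
[col 5] AV: children A:{G}, V:{T} ∪→ {G,T}; cost 1
[col 5] AVZ: children AV:{G,T}, Z:{C} ∪→ {C,G,T}; cost 1
[col 5] AKVZ: children AVZ:{C,G,T}, K:{G} ∩→ {G}; cost 0
[col 6] AV: children A:{A}, V:{T} ∪→ {A,T}; cost 1
[col 6] AVZ: children AV:{A,T}, Z:{T} ∩→ {T}; cost 0
[col 6] AKVZ: children AVZ:{T}, K:{G} ∪→ {G,T}; cost 1
[col 7] AV: children A:{G}, V:{T} ∪→ {G,T}; cost 1
[col 7] AVZ: children AV:{G,T}, Z:{A} ∪→ {A,G,T}; cost 1
[col 7] AKVZ: children AVZ:{A,G,T}, K:{C} ∪→ {A,C,G,T}; cost 1
per-site changes: [2, 2, 1, 2, 2, 2, 2, 3]; total = 16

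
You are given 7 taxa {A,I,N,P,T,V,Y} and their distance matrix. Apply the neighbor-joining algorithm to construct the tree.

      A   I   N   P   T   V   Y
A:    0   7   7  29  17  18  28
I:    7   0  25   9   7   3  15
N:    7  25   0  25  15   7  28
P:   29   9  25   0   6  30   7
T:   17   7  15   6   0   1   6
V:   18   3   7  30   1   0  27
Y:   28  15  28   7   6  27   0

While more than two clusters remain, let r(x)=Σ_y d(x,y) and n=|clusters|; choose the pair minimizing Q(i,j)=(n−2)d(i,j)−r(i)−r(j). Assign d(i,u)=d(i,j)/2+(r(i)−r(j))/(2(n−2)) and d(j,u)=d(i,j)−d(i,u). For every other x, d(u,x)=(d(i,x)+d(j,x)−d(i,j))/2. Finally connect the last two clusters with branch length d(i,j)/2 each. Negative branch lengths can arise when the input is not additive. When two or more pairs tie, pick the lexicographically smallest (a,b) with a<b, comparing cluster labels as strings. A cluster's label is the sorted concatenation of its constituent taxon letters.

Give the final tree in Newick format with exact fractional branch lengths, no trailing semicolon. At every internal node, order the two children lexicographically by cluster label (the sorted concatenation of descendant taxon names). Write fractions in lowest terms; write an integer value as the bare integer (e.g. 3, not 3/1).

1. join P+Y (d=7, Q=-182) ⇒ PY; edges |P|=3, |Y|=4
  updated: d(A,PY)=25, d(I,PY)=17/2, d(N,PY)=23, d(PY,T)=5/2, d(PY,V)=25
2. join A+N (d=7, Q=-123) ⇒ AN; edges |A|=25/8, |N|=31/8
  updated: d(AN,I)=25/2, d(AN,PY)=41/2, d(AN,T)=25/2, d(AN,V)=9
3. join PY+T (d=5/2, Q=-72) ⇒ PTY; edges |PY|=41/6, |T|=-13/3
  updated: d(AN,PTY)=61/4, d(I,PTY)=13/2, d(PTY,V)=47/4
4. join AN+V (d=9, Q=-85/2) ⇒ ANV; edges |AN|=31/4, |V|=5/4
  updated: d(ANV,I)=13/4, d(ANV,PTY)=9
5. join ANV+I (d=13/4, Q=-75/4) ⇒ AINV; edges |ANV|=23/8, |I|=3/8
  updated: d(AINV,PTY)=49/8
6. join AINV+PTY (d=49/8) ⇒ AINPTVY; edges |AINV|=49/16, |PTY|=49/16
final tree: ((((A:25/8,N:31/8):31/4,V:5/4):23/8,I:3/8):49/16,((P:3,Y:4):41/6,T:-13/3):49/16)
total length: 279/8

((((A:25/8,N:31/8):31/4,V:5/4):23/8,I:3/8):49/16,((P:3,Y:4):41/6,T:-13/3):49/16)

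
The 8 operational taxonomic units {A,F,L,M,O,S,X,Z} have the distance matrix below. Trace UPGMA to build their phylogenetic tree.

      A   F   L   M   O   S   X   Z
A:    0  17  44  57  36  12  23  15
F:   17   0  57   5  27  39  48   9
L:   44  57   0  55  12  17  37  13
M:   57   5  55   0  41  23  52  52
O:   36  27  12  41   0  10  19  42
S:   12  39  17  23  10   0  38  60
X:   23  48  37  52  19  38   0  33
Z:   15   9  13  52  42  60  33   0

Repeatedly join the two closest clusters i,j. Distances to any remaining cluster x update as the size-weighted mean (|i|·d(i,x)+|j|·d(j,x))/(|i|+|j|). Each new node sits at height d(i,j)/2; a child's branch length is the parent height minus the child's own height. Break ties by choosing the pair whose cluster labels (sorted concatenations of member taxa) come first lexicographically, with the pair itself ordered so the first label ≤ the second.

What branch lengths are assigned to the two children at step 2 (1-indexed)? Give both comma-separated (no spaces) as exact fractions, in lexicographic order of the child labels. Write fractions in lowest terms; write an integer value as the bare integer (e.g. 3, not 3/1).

1. join F+M (d=5) ⇒ FM; edges |F|=5/2, |M|=5/2
  updated: d(A,FM)=37, d(FM,L)=56, d(FM,O)=34, d(FM,S)=31, d(FM,X)=50, d(FM,Z)=61/2
2. join O+S (d=10) ⇒ OS; edges |O|=5, |S|=5
  updated: d(A,OS)=24, d(FM,OS)=65/2, d(L,OS)=29/2, d(OS,X)=57/2, d(OS,Z)=51
3. join L+Z (d=13) ⇒ LZ; edges |L|=13/2, |Z|=13/2
  updated: d(A,LZ)=59/2, d(FM,LZ)=173/4, d(LZ,OS)=131/4, d(LZ,X)=35
4. join A+X (d=23) ⇒ AX; edges |A|=23/2, |X|=23/2
  updated: d(AX,FM)=87/2, d(AX,LZ)=129/4, d(AX,OS)=105/4
5. join AX+OS (d=105/4) ⇒ AOSX; edges |AX|=13/8, |OS|=65/8
  updated: d(AOSX,FM)=38, d(AOSX,LZ)=65/2
6. join AOSX+LZ (d=65/2) ⇒ ALOSXZ; edges |AOSX|=25/8, |LZ|=39/4
  updated: d(ALOSXZ,FM)=159/4
7. join ALOSXZ+FM (d=159/4) ⇒ AFLMOSXZ; edges |ALOSXZ|=29/8, |FM|=139/8
final tree: ((((A:23/2,X:23/2):13/8,(O:5,S:5):65/8):25/8,(L:13/2,Z:13/2):39/4):29/8,(F:5/2,M:5/2):139/8)
total length: 757/8

5,5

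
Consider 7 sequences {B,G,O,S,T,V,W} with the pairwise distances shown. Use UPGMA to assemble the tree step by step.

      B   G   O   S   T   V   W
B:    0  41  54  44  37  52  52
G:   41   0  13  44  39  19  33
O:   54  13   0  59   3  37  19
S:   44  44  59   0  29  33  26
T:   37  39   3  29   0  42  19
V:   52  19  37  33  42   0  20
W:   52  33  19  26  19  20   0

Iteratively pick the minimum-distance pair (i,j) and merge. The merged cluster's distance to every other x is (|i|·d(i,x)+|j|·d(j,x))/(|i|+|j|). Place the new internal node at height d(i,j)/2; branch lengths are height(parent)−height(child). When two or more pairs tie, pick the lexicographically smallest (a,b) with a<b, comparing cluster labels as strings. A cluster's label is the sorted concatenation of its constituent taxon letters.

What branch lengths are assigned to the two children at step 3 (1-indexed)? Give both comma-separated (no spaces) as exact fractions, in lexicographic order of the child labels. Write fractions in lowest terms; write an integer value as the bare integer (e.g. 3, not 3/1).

8,19/2

step 1: merge (O,T) at d=3; branch lengths O→3/2, T→3/2; new cluster OT
  updated: d(B,OT)=91/2, d(G,OT)=26, d(OT,S)=44, d(OT,V)=79/2, d(OT,W)=19
step 2: merge (G,V) at d=19; branch lengths G→19/2, V→19/2; new cluster GV
  updated: d(B,GV)=93/2, d(GV,OT)=131/4, d(GV,S)=77/2, d(GV,W)=53/2
step 3: merge (OT,W) at d=19; branch lengths OT→8, W→19/2; new cluster OTW
  updated: d(B,OTW)=143/3, d(GV,OTW)=92/3, d(OTW,S)=38
step 4: merge (GV,OTW) at d=92/3; branch lengths GV→35/6, OTW→35/6; new cluster GOTVW
  updated: d(B,GOTVW)=236/5, d(GOTVW,S)=191/5
step 5: merge (GOTVW,S) at d=191/5; branch lengths GOTVW→113/30, S→191/10; new cluster GOSTVW
  updated: d(B,GOSTVW)=140/3
step 6: merge (B,GOSTVW) at d=140/3; branch lengths B→70/3, GOSTVW→127/30; new cluster BGOSTVW
final tree: (B:70/3,(((G:19/2,V:19/2):35/6,((O:3/2,T:3/2):8,W:19/2):35/6):113/30,S:191/10):127/30)
total length: 508/5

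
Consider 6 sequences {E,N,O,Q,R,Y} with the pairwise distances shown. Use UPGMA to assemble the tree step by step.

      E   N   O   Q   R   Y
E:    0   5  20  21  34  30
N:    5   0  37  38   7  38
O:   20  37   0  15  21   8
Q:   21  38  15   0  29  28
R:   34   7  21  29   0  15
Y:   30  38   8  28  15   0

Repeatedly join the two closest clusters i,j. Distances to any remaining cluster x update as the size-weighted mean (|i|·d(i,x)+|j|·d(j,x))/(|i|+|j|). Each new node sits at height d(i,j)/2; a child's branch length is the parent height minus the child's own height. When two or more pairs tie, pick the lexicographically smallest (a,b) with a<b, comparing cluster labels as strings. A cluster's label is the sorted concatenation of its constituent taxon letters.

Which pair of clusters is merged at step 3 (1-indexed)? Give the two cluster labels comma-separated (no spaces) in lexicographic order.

iteration 1: select E,N (d=5); attach at lengths (5/2, 5/2); label the merged cluster EN
  updated: d(EN,O)=57/2, d(EN,Q)=59/2, d(EN,R)=41/2, d(EN,Y)=34
iteration 2: select O,Y (d=8); attach at lengths (4, 4); label the merged cluster OY
  updated: d(EN,OY)=125/4, d(OY,Q)=43/2, d(OY,R)=18
iteration 3: select OY,R (d=18); attach at lengths (5, 9); label the merged cluster ORY
  updated: d(EN,ORY)=83/3, d(ORY,Q)=24
iteration 4: select ORY,Q (d=24); attach at lengths (3, 12); label the merged cluster OQRY
  updated: d(EN,OQRY)=225/8
iteration 5: select EN,OQRY (d=225/8); attach at lengths (185/16, 33/16); label the merged cluster ENOQRY
final tree: ((E:5/2,N:5/2):185/16,(((O:4,Y:4):5,R:9):3,Q:12):33/16)
total length: 445/8

OY,R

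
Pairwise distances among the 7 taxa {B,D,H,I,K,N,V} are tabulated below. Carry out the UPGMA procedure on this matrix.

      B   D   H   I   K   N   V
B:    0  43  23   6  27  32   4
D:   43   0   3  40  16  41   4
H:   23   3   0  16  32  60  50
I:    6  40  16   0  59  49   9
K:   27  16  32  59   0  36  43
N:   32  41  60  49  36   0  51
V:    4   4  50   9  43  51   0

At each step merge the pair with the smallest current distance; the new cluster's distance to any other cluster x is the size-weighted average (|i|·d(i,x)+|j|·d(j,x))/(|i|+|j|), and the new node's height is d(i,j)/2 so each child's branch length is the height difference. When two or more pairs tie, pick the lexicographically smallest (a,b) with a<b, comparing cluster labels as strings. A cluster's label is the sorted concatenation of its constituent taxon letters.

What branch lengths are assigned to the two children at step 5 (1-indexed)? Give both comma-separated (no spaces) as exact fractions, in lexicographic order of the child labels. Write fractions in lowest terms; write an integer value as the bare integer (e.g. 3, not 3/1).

1. join D+H (d=3) ⇒ DH; edges |D|=3/2, |H|=3/2
  updated: d(B,DH)=33, d(DH,I)=28, d(DH,K)=24, d(DH,N)=101/2, d(DH,V)=27
2. join B+V (d=4) ⇒ BV; edges |B|=2, |V|=2
  updated: d(BV,DH)=30, d(BV,I)=15/2, d(BV,K)=35, d(BV,N)=83/2
3. join BV+I (d=15/2) ⇒ BIV; edges |BV|=7/4, |I|=15/4
  updated: d(BIV,DH)=88/3, d(BIV,K)=43, d(BIV,N)=44
4. join DH+K (d=24) ⇒ DHK; edges |DH|=21/2, |K|=12
  updated: d(BIV,DHK)=305/9, d(DHK,N)=137/3
5. join BIV+DHK (d=305/9) ⇒ BDHIKV; edges |BIV|=475/36, |DHK|=89/18
  updated: d(BDHIKV,N)=269/6
6. join BDHIKV+N (d=269/6) ⇒ BDHIKNV; edges |BDHIKV|=197/36, |N|=269/12
final tree: ((((B:2,V:2):7/4,I:15/4):475/36,((D:3/2,H:3/2):21/2,K:12):89/18):197/36,N:269/12)
total length: 2917/36

475/36,89/18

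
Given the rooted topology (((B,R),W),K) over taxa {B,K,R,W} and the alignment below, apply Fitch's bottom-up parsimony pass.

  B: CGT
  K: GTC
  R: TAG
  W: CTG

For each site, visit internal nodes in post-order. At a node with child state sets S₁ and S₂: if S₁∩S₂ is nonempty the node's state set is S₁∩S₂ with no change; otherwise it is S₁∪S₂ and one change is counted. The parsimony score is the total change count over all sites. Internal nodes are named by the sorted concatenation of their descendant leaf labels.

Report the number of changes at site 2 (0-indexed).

[col 0] BR: children B:{C}, R:{T} ∪→ {C,T}; cost 1
[col 0] BRW: children BR:{C,T}, W:{C} ∩→ {C}; cost 0
[col 0] BKRW: children BRW:{C}, K:{G} ∪→ {C,G}; cost 1
[col 1] BR: children B:{G}, R:{A} ∪→ {A,G}; cost 1
[col 1] BRW: children BR:{A,G}, W:{T} ∪→ {A,G,T}; cost 1
[col 1] BKRW: children BRW:{A,G,T}, K:{T} ∩→ {T}; cost 0
[col 2] BR: children B:{T}, R:{G} ∪→ {G,T}; cost 1
[col 2] BRW: children BR:{G,T}, W:{G} ∩→ {G}; cost 0
[col 2] BKRW: children BRW:{G}, K:{C} ∪→ {C,G}; cost 1
per-site changes: [2, 2, 2]; total = 6

2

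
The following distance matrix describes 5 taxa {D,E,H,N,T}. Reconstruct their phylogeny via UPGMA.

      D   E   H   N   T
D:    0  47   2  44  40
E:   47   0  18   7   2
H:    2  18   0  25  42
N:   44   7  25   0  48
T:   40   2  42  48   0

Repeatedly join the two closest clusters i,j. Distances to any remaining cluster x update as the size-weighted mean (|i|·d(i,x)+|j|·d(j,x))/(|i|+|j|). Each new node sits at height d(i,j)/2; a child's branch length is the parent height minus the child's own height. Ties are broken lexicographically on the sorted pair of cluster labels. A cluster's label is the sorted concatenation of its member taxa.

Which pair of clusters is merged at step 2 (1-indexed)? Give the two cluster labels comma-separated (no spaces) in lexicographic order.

E,T

step 1: merge (D,H) at d=2; branch lengths D→1, H→1; new cluster DH
  updated: d(DH,E)=65/2, d(DH,N)=69/2, d(DH,T)=41
step 2: merge (E,T) at d=2; branch lengths E→1, T→1; new cluster ET
  updated: d(DH,ET)=147/4, d(ET,N)=55/2
step 3: merge (ET,N) at d=55/2; branch lengths ET→51/4, N→55/4; new cluster ENT
  updated: d(DH,ENT)=36
step 4: merge (DH,ENT) at d=36; branch lengths DH→17, ENT→17/4; new cluster DEHNT
final tree: ((D:1,H:1):17,((E:1,T:1):51/4,N:55/4):17/4)
total length: 207/4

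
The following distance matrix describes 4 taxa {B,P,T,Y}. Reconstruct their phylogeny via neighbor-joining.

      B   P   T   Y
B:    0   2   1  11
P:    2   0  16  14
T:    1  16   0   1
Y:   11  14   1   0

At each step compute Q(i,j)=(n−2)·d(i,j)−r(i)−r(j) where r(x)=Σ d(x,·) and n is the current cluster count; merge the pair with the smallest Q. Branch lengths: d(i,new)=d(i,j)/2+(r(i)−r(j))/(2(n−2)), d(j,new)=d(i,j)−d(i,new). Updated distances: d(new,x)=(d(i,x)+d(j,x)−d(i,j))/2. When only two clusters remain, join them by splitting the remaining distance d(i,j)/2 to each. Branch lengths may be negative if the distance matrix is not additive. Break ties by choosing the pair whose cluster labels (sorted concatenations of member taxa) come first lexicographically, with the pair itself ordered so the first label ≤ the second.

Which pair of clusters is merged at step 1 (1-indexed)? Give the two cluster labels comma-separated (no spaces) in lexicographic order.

B,P

step 1: merge (B,P) at d=2, Q=-42; branch lengths B→-7/2, P→11/2; new cluster BP
  updated: d(BP,T)=15/2, d(BP,Y)=23/2
step 2: merge (BP,T) at d=15/2, Q=-20; branch lengths BP→9, T→-3/2; new cluster BPT
  updated: d(BPT,Y)=5/2
step 3: merge (BPT,Y) at d=5/2; branch lengths BPT→5/4, Y→5/4; new cluster BPTY
final tree: (((B:-7/2,P:11/2):9,T:-3/2):5/4,Y:5/4)
total length: 12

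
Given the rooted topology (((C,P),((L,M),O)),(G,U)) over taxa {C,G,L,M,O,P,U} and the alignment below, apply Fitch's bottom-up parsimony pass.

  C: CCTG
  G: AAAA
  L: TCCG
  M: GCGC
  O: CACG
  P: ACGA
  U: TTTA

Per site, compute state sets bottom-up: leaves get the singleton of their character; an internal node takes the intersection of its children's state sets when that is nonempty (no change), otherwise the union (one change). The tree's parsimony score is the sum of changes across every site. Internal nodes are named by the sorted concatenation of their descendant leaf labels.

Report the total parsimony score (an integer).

site 0, node CP: C={C} ∪ P={A} → {A,C} (+1)
site 0, node LM: L={T} ∪ M={G} → {G,T} (+1)
site 0, node LMO: LM={G,T} ∪ O={C} → {C,G,T} (+1)
site 0, node CLMOP: CP={A,C} ∩ LMO={C,G,T} → {C} (+0)
site 0, node GU: G={A} ∪ U={T} → {A,T} (+1)
site 0, node CGLMOPU: CLMOP={C} ∪ GU={A,T} → {A,C,T} (+1)
site 1, node CP: C={C} ∩ P={C} → {C} (+0)
site 1, node LM: L={C} ∩ M={C} → {C} (+0)
site 1, node LMO: LM={C} ∪ O={A} → {A,C} (+1)
site 1, node CLMOP: CP={C} ∩ LMO={A,C} → {C} (+0)
site 1, node GU: G={A} ∪ U={T} → {A,T} (+1)
site 1, node CGLMOPU: CLMOP={C} ∪ GU={A,T} → {A,C,T} (+1)
site 2, node CP: C={T} ∪ P={G} → {G,T} (+1)
site 2, node LM: L={C} ∪ M={G} → {C,G} (+1)
site 2, node LMO: LM={C,G} ∩ O={C} → {C} (+0)
site 2, node CLMOP: CP={G,T} ∪ LMO={C} → {C,G,T} (+1)
site 2, node GU: G={A} ∪ U={T} → {A,T} (+1)
site 2, node CGLMOPU: CLMOP={C,G,T} ∩ GU={A,T} → {T} (+0)
site 3, node CP: C={G} ∪ P={A} → {A,G} (+1)
site 3, node LM: L={G} ∪ M={C} → {C,G} (+1)
site 3, node LMO: LM={C,G} ∩ O={G} → {G} (+0)
site 3, node CLMOP: CP={A,G} ∩ LMO={G} → {G} (+0)
site 3, node GU: G={A} ∩ U={A} → {A} (+0)
site 3, node CGLMOPU: CLMOP={G} ∪ GU={A} → {A,G} (+1)
per-site changes: [5, 3, 4, 3]; total = 15

15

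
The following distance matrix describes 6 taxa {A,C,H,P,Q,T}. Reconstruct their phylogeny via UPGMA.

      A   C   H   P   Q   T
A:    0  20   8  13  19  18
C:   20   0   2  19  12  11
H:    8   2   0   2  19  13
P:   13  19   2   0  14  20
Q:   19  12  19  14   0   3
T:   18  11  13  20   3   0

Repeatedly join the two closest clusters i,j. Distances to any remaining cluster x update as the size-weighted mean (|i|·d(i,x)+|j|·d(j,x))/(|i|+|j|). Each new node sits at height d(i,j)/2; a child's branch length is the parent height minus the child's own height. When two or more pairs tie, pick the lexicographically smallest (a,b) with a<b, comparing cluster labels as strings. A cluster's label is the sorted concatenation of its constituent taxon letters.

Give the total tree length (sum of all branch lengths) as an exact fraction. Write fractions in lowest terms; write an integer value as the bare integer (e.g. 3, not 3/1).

91/3

iteration 1: select C,H (d=2); attach at lengths (1, 1); label the merged cluster CH
  updated: d(A,CH)=14, d(CH,P)=21/2, d(CH,Q)=31/2, d(CH,T)=12
iteration 2: select Q,T (d=3); attach at lengths (3/2, 3/2); label the merged cluster QT
  updated: d(A,QT)=37/2, d(CH,QT)=55/4, d(P,QT)=17
iteration 3: select CH,P (d=21/2); attach at lengths (17/4, 21/4); label the merged cluster CHP
  updated: d(A,CHP)=41/3, d(CHP,QT)=89/6
iteration 4: select A,CHP (d=41/3); attach at lengths (41/6, 19/12); label the merged cluster ACHP
  updated: d(ACHP,QT)=63/4
iteration 5: select ACHP,QT (d=63/4); attach at lengths (25/24, 51/8); label the merged cluster ACHPQT
final tree: ((A:41/6,((C:1,H:1):17/4,P:21/4):19/12):25/24,(Q:3/2,T:3/2):51/8)
total length: 91/3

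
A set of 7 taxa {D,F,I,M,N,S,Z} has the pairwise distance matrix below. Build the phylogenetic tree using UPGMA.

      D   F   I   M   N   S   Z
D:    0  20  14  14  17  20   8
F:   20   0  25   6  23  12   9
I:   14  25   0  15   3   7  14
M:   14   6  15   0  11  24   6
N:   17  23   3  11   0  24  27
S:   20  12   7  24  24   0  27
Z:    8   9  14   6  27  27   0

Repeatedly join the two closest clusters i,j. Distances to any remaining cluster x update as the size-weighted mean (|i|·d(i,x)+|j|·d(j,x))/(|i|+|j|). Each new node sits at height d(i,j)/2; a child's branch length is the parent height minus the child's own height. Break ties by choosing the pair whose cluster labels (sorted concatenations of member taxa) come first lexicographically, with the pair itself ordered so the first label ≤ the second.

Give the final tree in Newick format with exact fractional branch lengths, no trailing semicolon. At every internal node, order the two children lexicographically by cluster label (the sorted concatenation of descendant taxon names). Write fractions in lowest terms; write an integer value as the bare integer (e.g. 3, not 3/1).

1. join I+N (d=3) ⇒ IN; edges |I|=3/2, |N|=3/2
  updated: d(D,IN)=31/2, d(F,IN)=24, d(IN,M)=13, d(IN,S)=31/2, d(IN,Z)=41/2
2. join F+M (d=6) ⇒ FM; edges |F|=3, |M|=3
  updated: d(D,FM)=17, d(FM,IN)=37/2, d(FM,S)=18, d(FM,Z)=15/2
3. join FM+Z (d=15/2) ⇒ FMZ; edges |FM|=3/4, |Z|=15/4
  updated: d(D,FMZ)=14, d(FMZ,IN)=115/6, d(FMZ,S)=21
4. join D+FMZ (d=14) ⇒ DFMZ; edges |D|=7, |FMZ|=13/4
  updated: d(DFMZ,IN)=73/4, d(DFMZ,S)=83/4
5. join IN+S (d=31/2) ⇒ INS; edges |IN|=25/4, |S|=31/4
  updated: d(DFMZ,INS)=229/12
6. join DFMZ+INS (d=229/12) ⇒ DFIMNSZ; edges |DFMZ|=61/24, |INS|=43/24
final tree: ((D:7,((F:3,M:3):3/4,Z:15/4):13/4):61/24,((I:3/2,N:3/2):25/4,S:31/4):43/24)
total length: 505/12

((D:7,((F:3,M:3):3/4,Z:15/4):13/4):61/24,((I:3/2,N:3/2):25/4,S:31/4):43/24)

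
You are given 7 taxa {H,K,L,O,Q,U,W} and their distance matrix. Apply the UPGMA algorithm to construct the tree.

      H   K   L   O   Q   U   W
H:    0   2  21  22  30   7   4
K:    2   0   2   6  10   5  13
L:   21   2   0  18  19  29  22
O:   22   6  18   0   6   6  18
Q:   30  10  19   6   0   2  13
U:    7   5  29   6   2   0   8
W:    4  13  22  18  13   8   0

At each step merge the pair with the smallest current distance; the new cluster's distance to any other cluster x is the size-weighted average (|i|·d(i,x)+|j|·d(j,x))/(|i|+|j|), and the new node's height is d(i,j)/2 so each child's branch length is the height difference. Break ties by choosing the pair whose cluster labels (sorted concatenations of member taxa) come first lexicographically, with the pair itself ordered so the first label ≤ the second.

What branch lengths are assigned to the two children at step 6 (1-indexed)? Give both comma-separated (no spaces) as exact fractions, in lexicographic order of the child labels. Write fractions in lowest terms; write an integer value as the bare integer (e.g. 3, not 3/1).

step 1: merge (H,K) at d=2; branch lengths H→1, K→1; new cluster HK
  updated: d(HK,L)=23/2, d(HK,O)=14, d(HK,Q)=20, d(HK,U)=6, d(HK,W)=17/2
step 2: merge (Q,U) at d=2; branch lengths Q→1, U→1; new cluster QU
  updated: d(HK,QU)=13, d(L,QU)=24, d(O,QU)=6, d(QU,W)=21/2
step 3: merge (O,QU) at d=6; branch lengths O→3, QU→2; new cluster OQU
  updated: d(HK,OQU)=40/3, d(L,OQU)=22, d(OQU,W)=13
step 4: merge (HK,W) at d=17/2; branch lengths HK→13/4, W→17/4; new cluster HKW
  updated: d(HKW,L)=15, d(HKW,OQU)=119/9
step 5: merge (HKW,OQU) at d=119/9; branch lengths HKW→85/36, OQU→65/18; new cluster HKOQUW
  updated: d(HKOQUW,L)=37/2
step 6: merge (HKOQUW,L) at d=37/2; branch lengths HKOQUW→95/36, L→37/4; new cluster HKLOQUW
final tree: ((((H:1,K:1):13/4,W:17/4):85/36,(O:3,(Q:1,U:1):2):65/18):95/36,L:37/4)
total length: 1237/36

95/36,37/4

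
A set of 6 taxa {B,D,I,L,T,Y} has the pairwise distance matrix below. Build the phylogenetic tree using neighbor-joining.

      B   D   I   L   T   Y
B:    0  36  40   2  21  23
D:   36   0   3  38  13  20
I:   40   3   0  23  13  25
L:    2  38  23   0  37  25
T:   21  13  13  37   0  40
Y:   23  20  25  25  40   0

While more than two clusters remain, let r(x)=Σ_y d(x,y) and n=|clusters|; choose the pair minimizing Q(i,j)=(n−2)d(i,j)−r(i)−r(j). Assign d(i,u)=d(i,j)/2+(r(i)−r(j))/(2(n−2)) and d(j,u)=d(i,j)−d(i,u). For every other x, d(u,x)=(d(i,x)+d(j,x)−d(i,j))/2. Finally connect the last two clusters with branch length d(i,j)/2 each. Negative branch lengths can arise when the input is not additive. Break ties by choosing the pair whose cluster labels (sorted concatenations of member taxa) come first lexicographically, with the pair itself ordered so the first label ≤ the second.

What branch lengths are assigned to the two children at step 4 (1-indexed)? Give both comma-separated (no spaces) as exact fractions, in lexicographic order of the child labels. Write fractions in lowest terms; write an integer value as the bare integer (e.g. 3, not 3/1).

31/16,25/16

step 1: merge (B,L) at d=2, Q=-239; branch lengths B→5/8, L→11/8; new cluster BL
  updated: d(BL,D)=36, d(BL,I)=61/2, d(BL,T)=28, d(BL,Y)=23
step 2: merge (BL,Y) at d=23, Q=-313/2; branch lengths BL→157/12, Y→119/12; new cluster BLY
  updated: d(BLY,D)=33/2, d(BLY,I)=65/4, d(BLY,T)=45/2
step 3: merge (BLY,T) at d=45/2, Q=-235/4; branch lengths BLY→207/16, T→153/16; new cluster BLTY
  updated: d(BLTY,D)=7/2, d(BLTY,I)=27/8
step 4: merge (BLTY,D) at d=7/2, Q=-79/8; branch lengths BLTY→31/16, D→25/16; new cluster BDLTY
  updated: d(BDLTY,I)=23/16
step 5: merge (BDLTY,I) at d=23/16; branch lengths BDLTY→23/32, I→23/32; new cluster BDILTY
final tree: (((((B:5/8,L:11/8):157/12,Y:119/12):207/16,T:153/16):31/16,D:25/16):23/32,I:23/32)
total length: 839/16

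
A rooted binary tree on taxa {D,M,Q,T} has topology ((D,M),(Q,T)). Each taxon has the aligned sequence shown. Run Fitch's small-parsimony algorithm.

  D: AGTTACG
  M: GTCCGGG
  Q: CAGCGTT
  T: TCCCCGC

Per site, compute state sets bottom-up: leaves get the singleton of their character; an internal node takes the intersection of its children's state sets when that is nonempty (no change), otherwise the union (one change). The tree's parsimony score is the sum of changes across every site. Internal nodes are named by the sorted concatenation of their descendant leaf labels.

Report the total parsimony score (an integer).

15

DM@0: {A} ∪ {G} = {A,G} (union, +1)
QT@0: {C} ∪ {T} = {C,T} (union, +1)
DMQT@0: {A,G} ∪ {C,T} = {A,C,G,T} (union, +1)
DM@1: {G} ∪ {T} = {G,T} (union, +1)
QT@1: {A} ∪ {C} = {A,C} (union, +1)
DMQT@1: {G,T} ∪ {A,C} = {A,C,G,T} (union, +1)
DM@2: {T} ∪ {C} = {C,T} (union, +1)
QT@2: {G} ∪ {C} = {C,G} (union, +1)
DMQT@2: {C,T} ∩ {C,G} = {C} (intersection, +0)
DM@3: {T} ∪ {C} = {C,T} (union, +1)
QT@3: {C} ∩ {C} = {C} (intersection, +0)
DMQT@3: {C,T} ∩ {C} = {C} (intersection, +0)
DM@4: {A} ∪ {G} = {A,G} (union, +1)
QT@4: {G} ∪ {C} = {C,G} (union, +1)
DMQT@4: {A,G} ∩ {C,G} = {G} (intersection, +0)
DM@5: {C} ∪ {G} = {C,G} (union, +1)
QT@5: {T} ∪ {G} = {G,T} (union, +1)
DMQT@5: {C,G} ∩ {G,T} = {G} (intersection, +0)
DM@6: {G} ∩ {G} = {G} (intersection, +0)
QT@6: {T} ∪ {C} = {C,T} (union, +1)
DMQT@6: {G} ∪ {C,T} = {C,G,T} (union, +1)
per-site changes: [3, 3, 2, 1, 2, 2, 2]; total = 15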